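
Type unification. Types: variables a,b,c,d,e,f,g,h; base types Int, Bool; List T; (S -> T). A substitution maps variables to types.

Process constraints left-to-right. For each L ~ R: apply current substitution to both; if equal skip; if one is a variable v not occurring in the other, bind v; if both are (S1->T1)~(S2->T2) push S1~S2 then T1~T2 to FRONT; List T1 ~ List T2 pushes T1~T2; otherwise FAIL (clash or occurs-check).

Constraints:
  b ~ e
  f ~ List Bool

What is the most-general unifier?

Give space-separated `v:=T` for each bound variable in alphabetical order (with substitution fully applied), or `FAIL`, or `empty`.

Answer: b:=e f:=List Bool

Derivation:
step 1: unify b ~ e  [subst: {-} | 1 pending]
  bind b := e
step 2: unify f ~ List Bool  [subst: {b:=e} | 0 pending]
  bind f := List Bool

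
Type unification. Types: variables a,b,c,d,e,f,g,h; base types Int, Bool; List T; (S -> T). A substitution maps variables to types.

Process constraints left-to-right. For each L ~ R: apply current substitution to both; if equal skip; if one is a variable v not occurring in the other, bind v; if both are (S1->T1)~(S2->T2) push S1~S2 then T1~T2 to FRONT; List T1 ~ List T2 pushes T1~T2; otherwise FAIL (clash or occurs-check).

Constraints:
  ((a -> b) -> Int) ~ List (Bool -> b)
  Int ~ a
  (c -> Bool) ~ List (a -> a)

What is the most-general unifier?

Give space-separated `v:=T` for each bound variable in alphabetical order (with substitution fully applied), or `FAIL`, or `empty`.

Answer: FAIL

Derivation:
step 1: unify ((a -> b) -> Int) ~ List (Bool -> b)  [subst: {-} | 2 pending]
  clash: ((a -> b) -> Int) vs List (Bool -> b)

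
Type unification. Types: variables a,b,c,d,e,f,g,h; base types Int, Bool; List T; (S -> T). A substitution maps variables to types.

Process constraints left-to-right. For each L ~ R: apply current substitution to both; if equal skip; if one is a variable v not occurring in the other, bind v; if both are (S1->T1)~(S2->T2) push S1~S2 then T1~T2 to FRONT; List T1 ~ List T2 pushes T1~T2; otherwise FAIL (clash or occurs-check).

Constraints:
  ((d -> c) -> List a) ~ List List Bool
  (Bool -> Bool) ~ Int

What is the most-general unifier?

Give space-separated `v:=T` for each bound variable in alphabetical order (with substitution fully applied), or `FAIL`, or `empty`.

step 1: unify ((d -> c) -> List a) ~ List List Bool  [subst: {-} | 1 pending]
  clash: ((d -> c) -> List a) vs List List Bool

Answer: FAIL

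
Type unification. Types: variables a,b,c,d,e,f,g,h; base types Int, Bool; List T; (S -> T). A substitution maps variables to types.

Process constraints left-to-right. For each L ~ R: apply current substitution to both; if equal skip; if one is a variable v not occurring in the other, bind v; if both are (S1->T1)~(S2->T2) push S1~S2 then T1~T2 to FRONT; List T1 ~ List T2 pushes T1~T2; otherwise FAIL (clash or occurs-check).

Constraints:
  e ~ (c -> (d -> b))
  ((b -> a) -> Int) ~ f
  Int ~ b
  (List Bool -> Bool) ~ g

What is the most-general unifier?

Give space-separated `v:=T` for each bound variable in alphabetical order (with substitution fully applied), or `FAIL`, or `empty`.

Answer: b:=Int e:=(c -> (d -> Int)) f:=((Int -> a) -> Int) g:=(List Bool -> Bool)

Derivation:
step 1: unify e ~ (c -> (d -> b))  [subst: {-} | 3 pending]
  bind e := (c -> (d -> b))
step 2: unify ((b -> a) -> Int) ~ f  [subst: {e:=(c -> (d -> b))} | 2 pending]
  bind f := ((b -> a) -> Int)
step 3: unify Int ~ b  [subst: {e:=(c -> (d -> b)), f:=((b -> a) -> Int)} | 1 pending]
  bind b := Int
step 4: unify (List Bool -> Bool) ~ g  [subst: {e:=(c -> (d -> b)), f:=((b -> a) -> Int), b:=Int} | 0 pending]
  bind g := (List Bool -> Bool)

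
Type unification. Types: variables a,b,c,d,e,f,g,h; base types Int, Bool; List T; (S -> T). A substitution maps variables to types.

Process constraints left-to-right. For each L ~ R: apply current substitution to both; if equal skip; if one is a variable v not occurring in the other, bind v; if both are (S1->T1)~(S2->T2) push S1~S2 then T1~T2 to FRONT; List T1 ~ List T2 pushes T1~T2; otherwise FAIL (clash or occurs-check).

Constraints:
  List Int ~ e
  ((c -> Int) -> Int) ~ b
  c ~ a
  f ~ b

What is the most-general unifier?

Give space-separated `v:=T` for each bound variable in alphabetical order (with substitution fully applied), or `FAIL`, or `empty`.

step 1: unify List Int ~ e  [subst: {-} | 3 pending]
  bind e := List Int
step 2: unify ((c -> Int) -> Int) ~ b  [subst: {e:=List Int} | 2 pending]
  bind b := ((c -> Int) -> Int)
step 3: unify c ~ a  [subst: {e:=List Int, b:=((c -> Int) -> Int)} | 1 pending]
  bind c := a
step 4: unify f ~ ((a -> Int) -> Int)  [subst: {e:=List Int, b:=((c -> Int) -> Int), c:=a} | 0 pending]
  bind f := ((a -> Int) -> Int)

Answer: b:=((a -> Int) -> Int) c:=a e:=List Int f:=((a -> Int) -> Int)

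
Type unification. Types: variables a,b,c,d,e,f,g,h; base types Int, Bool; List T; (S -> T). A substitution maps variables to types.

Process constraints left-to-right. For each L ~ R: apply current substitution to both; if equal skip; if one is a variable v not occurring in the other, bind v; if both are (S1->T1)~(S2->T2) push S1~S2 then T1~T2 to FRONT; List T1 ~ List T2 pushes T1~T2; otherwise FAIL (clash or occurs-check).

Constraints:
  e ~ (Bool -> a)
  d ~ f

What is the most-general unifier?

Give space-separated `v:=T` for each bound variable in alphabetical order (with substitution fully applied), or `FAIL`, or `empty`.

step 1: unify e ~ (Bool -> a)  [subst: {-} | 1 pending]
  bind e := (Bool -> a)
step 2: unify d ~ f  [subst: {e:=(Bool -> a)} | 0 pending]
  bind d := f

Answer: d:=f e:=(Bool -> a)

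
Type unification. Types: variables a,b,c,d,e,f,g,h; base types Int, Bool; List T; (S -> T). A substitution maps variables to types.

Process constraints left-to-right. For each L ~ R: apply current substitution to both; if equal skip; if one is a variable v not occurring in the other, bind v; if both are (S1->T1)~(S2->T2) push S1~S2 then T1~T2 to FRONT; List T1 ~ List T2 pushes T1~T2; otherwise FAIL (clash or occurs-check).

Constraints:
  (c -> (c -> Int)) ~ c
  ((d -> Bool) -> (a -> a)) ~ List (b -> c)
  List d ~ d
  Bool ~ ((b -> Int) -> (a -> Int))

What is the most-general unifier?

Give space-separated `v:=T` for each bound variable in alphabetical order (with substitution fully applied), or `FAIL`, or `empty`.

step 1: unify (c -> (c -> Int)) ~ c  [subst: {-} | 3 pending]
  occurs-check fail

Answer: FAIL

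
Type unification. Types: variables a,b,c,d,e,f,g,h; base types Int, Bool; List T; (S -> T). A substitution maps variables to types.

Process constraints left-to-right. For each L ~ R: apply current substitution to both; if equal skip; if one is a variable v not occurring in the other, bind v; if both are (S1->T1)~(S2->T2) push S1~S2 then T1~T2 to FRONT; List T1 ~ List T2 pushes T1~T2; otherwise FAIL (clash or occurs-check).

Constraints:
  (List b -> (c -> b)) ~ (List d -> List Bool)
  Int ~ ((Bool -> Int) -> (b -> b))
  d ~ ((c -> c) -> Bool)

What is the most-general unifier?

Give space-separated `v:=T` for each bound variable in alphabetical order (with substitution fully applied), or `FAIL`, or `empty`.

step 1: unify (List b -> (c -> b)) ~ (List d -> List Bool)  [subst: {-} | 2 pending]
  -> decompose arrow: push List b~List d, (c -> b)~List Bool
step 2: unify List b ~ List d  [subst: {-} | 3 pending]
  -> decompose List: push b~d
step 3: unify b ~ d  [subst: {-} | 3 pending]
  bind b := d
step 4: unify (c -> d) ~ List Bool  [subst: {b:=d} | 2 pending]
  clash: (c -> d) vs List Bool

Answer: FAIL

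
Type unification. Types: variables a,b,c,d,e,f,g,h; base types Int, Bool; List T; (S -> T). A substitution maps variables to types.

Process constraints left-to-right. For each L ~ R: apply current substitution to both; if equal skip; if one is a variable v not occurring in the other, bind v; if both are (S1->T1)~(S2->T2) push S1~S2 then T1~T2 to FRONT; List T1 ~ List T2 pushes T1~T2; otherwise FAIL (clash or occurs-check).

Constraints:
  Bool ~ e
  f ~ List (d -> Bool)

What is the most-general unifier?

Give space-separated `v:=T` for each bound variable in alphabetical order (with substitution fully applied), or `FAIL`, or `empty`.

step 1: unify Bool ~ e  [subst: {-} | 1 pending]
  bind e := Bool
step 2: unify f ~ List (d -> Bool)  [subst: {e:=Bool} | 0 pending]
  bind f := List (d -> Bool)

Answer: e:=Bool f:=List (d -> Bool)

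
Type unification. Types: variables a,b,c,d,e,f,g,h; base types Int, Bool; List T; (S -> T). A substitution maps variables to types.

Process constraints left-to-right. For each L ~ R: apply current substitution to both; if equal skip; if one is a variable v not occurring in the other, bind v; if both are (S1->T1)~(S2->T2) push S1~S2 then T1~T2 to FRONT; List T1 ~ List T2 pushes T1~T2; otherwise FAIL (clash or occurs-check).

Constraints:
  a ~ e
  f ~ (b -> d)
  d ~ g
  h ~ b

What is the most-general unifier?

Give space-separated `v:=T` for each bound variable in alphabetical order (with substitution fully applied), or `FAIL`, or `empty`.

Answer: a:=e d:=g f:=(b -> g) h:=b

Derivation:
step 1: unify a ~ e  [subst: {-} | 3 pending]
  bind a := e
step 2: unify f ~ (b -> d)  [subst: {a:=e} | 2 pending]
  bind f := (b -> d)
step 3: unify d ~ g  [subst: {a:=e, f:=(b -> d)} | 1 pending]
  bind d := g
step 4: unify h ~ b  [subst: {a:=e, f:=(b -> d), d:=g} | 0 pending]
  bind h := b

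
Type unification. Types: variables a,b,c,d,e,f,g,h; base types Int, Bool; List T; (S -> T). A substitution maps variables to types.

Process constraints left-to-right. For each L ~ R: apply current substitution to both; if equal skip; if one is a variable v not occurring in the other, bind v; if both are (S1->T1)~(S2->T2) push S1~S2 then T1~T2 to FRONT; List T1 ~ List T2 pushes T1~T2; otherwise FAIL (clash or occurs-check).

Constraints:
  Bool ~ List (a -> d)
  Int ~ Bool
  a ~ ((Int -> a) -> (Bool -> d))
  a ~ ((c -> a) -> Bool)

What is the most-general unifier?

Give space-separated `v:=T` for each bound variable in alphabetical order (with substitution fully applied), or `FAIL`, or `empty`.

Answer: FAIL

Derivation:
step 1: unify Bool ~ List (a -> d)  [subst: {-} | 3 pending]
  clash: Bool vs List (a -> d)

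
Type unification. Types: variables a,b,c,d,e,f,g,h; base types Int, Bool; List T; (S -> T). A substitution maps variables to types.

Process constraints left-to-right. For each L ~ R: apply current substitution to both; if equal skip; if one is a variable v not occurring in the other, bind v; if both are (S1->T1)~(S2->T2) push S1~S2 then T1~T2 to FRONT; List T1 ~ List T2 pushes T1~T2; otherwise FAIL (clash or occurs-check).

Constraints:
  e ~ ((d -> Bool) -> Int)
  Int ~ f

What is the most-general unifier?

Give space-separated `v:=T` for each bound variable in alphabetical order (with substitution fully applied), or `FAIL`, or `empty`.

step 1: unify e ~ ((d -> Bool) -> Int)  [subst: {-} | 1 pending]
  bind e := ((d -> Bool) -> Int)
step 2: unify Int ~ f  [subst: {e:=((d -> Bool) -> Int)} | 0 pending]
  bind f := Int

Answer: e:=((d -> Bool) -> Int) f:=Int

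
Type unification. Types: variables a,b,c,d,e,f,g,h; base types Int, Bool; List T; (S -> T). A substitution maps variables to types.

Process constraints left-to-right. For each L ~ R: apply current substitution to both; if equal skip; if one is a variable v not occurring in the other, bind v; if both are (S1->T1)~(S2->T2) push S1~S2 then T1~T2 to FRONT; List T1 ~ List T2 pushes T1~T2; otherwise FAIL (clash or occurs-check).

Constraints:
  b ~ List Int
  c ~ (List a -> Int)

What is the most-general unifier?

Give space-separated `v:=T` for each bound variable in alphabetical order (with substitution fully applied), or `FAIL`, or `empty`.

step 1: unify b ~ List Int  [subst: {-} | 1 pending]
  bind b := List Int
step 2: unify c ~ (List a -> Int)  [subst: {b:=List Int} | 0 pending]
  bind c := (List a -> Int)

Answer: b:=List Int c:=(List a -> Int)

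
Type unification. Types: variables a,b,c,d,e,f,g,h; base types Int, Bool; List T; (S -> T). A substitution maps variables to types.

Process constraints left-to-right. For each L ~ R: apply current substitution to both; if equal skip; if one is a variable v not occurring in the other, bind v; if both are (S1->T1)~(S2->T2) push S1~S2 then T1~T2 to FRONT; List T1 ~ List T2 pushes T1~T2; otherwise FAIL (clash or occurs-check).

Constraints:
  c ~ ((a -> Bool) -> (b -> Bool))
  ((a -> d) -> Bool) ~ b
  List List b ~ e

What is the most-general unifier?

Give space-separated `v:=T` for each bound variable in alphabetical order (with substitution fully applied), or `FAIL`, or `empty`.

step 1: unify c ~ ((a -> Bool) -> (b -> Bool))  [subst: {-} | 2 pending]
  bind c := ((a -> Bool) -> (b -> Bool))
step 2: unify ((a -> d) -> Bool) ~ b  [subst: {c:=((a -> Bool) -> (b -> Bool))} | 1 pending]
  bind b := ((a -> d) -> Bool)
step 3: unify List List ((a -> d) -> Bool) ~ e  [subst: {c:=((a -> Bool) -> (b -> Bool)), b:=((a -> d) -> Bool)} | 0 pending]
  bind e := List List ((a -> d) -> Bool)

Answer: b:=((a -> d) -> Bool) c:=((a -> Bool) -> (((a -> d) -> Bool) -> Bool)) e:=List List ((a -> d) -> Bool)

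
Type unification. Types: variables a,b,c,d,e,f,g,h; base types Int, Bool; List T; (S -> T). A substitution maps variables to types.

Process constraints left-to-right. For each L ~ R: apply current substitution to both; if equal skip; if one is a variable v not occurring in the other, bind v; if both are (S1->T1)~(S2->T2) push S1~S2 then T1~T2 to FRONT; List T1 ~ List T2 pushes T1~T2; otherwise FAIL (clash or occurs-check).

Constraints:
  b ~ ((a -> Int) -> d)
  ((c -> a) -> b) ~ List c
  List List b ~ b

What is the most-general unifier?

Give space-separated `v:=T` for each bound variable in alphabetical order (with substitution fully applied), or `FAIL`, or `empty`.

step 1: unify b ~ ((a -> Int) -> d)  [subst: {-} | 2 pending]
  bind b := ((a -> Int) -> d)
step 2: unify ((c -> a) -> ((a -> Int) -> d)) ~ List c  [subst: {b:=((a -> Int) -> d)} | 1 pending]
  clash: ((c -> a) -> ((a -> Int) -> d)) vs List c

Answer: FAIL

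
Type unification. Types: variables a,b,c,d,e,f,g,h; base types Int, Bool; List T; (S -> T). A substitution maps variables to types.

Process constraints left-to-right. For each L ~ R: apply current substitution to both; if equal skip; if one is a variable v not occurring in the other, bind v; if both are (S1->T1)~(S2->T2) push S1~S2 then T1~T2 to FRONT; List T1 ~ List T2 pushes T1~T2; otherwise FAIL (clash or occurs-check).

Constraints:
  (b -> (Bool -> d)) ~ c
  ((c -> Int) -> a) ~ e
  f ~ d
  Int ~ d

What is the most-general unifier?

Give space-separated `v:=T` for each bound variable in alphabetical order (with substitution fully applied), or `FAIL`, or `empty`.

Answer: c:=(b -> (Bool -> Int)) d:=Int e:=(((b -> (Bool -> Int)) -> Int) -> a) f:=Int

Derivation:
step 1: unify (b -> (Bool -> d)) ~ c  [subst: {-} | 3 pending]
  bind c := (b -> (Bool -> d))
step 2: unify (((b -> (Bool -> d)) -> Int) -> a) ~ e  [subst: {c:=(b -> (Bool -> d))} | 2 pending]
  bind e := (((b -> (Bool -> d)) -> Int) -> a)
step 3: unify f ~ d  [subst: {c:=(b -> (Bool -> d)), e:=(((b -> (Bool -> d)) -> Int) -> a)} | 1 pending]
  bind f := d
step 4: unify Int ~ d  [subst: {c:=(b -> (Bool -> d)), e:=(((b -> (Bool -> d)) -> Int) -> a), f:=d} | 0 pending]
  bind d := Int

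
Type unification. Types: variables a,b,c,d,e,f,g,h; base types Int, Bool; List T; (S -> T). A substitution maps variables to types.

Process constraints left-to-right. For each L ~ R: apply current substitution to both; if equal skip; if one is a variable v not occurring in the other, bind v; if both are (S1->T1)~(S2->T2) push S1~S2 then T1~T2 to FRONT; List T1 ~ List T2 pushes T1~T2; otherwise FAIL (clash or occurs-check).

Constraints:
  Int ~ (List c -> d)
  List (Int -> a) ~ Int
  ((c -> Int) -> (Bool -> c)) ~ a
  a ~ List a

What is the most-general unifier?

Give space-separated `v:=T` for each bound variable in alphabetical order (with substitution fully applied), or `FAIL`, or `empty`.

Answer: FAIL

Derivation:
step 1: unify Int ~ (List c -> d)  [subst: {-} | 3 pending]
  clash: Int vs (List c -> d)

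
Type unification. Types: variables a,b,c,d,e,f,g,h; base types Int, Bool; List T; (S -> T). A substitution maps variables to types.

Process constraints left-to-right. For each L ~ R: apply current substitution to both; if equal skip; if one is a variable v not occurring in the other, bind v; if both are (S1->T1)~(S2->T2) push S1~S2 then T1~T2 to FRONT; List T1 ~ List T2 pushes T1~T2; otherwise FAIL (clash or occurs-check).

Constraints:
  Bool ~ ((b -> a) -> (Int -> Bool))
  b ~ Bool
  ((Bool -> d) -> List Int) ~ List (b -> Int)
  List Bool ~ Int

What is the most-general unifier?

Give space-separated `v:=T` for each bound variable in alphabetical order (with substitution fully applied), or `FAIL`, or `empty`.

step 1: unify Bool ~ ((b -> a) -> (Int -> Bool))  [subst: {-} | 3 pending]
  clash: Bool vs ((b -> a) -> (Int -> Bool))

Answer: FAIL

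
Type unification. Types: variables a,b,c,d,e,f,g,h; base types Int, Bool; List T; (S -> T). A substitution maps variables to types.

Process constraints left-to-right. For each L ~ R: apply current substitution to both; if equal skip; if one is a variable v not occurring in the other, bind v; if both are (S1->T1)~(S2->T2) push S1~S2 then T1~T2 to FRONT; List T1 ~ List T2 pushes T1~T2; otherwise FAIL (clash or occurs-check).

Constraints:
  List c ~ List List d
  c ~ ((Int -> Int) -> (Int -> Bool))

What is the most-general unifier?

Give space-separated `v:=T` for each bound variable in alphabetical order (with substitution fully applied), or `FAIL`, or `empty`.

step 1: unify List c ~ List List d  [subst: {-} | 1 pending]
  -> decompose List: push c~List d
step 2: unify c ~ List d  [subst: {-} | 1 pending]
  bind c := List d
step 3: unify List d ~ ((Int -> Int) -> (Int -> Bool))  [subst: {c:=List d} | 0 pending]
  clash: List d vs ((Int -> Int) -> (Int -> Bool))

Answer: FAIL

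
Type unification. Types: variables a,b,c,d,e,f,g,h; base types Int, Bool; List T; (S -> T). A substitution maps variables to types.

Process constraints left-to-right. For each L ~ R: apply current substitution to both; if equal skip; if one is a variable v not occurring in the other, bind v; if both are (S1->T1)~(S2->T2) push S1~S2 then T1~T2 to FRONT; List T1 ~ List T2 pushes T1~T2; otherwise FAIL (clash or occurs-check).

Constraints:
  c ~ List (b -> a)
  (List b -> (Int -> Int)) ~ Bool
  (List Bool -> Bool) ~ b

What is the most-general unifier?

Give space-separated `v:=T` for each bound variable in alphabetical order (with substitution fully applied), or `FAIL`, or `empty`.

step 1: unify c ~ List (b -> a)  [subst: {-} | 2 pending]
  bind c := List (b -> a)
step 2: unify (List b -> (Int -> Int)) ~ Bool  [subst: {c:=List (b -> a)} | 1 pending]
  clash: (List b -> (Int -> Int)) vs Bool

Answer: FAIL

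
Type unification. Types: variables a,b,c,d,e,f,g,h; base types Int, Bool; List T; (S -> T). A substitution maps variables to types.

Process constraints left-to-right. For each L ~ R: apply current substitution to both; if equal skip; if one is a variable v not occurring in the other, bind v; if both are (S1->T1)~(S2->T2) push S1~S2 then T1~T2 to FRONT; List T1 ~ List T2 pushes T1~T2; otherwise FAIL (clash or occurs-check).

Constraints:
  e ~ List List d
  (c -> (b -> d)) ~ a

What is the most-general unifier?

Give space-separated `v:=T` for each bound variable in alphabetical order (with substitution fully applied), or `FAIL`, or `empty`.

step 1: unify e ~ List List d  [subst: {-} | 1 pending]
  bind e := List List d
step 2: unify (c -> (b -> d)) ~ a  [subst: {e:=List List d} | 0 pending]
  bind a := (c -> (b -> d))

Answer: a:=(c -> (b -> d)) e:=List List d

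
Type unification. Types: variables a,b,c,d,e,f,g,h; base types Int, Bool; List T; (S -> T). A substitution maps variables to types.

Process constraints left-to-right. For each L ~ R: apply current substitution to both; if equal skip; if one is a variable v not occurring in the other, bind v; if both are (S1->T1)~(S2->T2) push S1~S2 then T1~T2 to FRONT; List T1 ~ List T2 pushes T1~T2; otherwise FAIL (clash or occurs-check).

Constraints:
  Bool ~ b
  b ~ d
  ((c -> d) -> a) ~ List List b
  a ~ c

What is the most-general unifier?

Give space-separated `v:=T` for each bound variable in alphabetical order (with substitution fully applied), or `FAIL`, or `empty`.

Answer: FAIL

Derivation:
step 1: unify Bool ~ b  [subst: {-} | 3 pending]
  bind b := Bool
step 2: unify Bool ~ d  [subst: {b:=Bool} | 2 pending]
  bind d := Bool
step 3: unify ((c -> Bool) -> a) ~ List List Bool  [subst: {b:=Bool, d:=Bool} | 1 pending]
  clash: ((c -> Bool) -> a) vs List List Bool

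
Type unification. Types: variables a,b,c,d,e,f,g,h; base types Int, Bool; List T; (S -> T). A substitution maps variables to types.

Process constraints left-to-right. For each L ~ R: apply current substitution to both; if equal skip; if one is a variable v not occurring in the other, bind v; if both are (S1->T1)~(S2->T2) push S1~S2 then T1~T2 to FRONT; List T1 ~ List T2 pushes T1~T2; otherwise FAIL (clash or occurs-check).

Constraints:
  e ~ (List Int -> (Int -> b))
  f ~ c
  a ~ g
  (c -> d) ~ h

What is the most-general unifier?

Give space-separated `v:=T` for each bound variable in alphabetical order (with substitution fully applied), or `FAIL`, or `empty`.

step 1: unify e ~ (List Int -> (Int -> b))  [subst: {-} | 3 pending]
  bind e := (List Int -> (Int -> b))
step 2: unify f ~ c  [subst: {e:=(List Int -> (Int -> b))} | 2 pending]
  bind f := c
step 3: unify a ~ g  [subst: {e:=(List Int -> (Int -> b)), f:=c} | 1 pending]
  bind a := g
step 4: unify (c -> d) ~ h  [subst: {e:=(List Int -> (Int -> b)), f:=c, a:=g} | 0 pending]
  bind h := (c -> d)

Answer: a:=g e:=(List Int -> (Int -> b)) f:=c h:=(c -> d)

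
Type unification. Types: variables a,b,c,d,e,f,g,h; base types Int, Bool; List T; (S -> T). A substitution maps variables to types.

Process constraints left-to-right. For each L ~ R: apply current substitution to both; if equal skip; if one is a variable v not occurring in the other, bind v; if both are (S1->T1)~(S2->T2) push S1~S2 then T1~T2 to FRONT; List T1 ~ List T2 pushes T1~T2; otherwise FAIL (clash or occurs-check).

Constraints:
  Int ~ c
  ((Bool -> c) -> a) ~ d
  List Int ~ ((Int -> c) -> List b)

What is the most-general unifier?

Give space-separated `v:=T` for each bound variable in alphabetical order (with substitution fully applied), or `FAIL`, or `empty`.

Answer: FAIL

Derivation:
step 1: unify Int ~ c  [subst: {-} | 2 pending]
  bind c := Int
step 2: unify ((Bool -> Int) -> a) ~ d  [subst: {c:=Int} | 1 pending]
  bind d := ((Bool -> Int) -> a)
step 3: unify List Int ~ ((Int -> Int) -> List b)  [subst: {c:=Int, d:=((Bool -> Int) -> a)} | 0 pending]
  clash: List Int vs ((Int -> Int) -> List b)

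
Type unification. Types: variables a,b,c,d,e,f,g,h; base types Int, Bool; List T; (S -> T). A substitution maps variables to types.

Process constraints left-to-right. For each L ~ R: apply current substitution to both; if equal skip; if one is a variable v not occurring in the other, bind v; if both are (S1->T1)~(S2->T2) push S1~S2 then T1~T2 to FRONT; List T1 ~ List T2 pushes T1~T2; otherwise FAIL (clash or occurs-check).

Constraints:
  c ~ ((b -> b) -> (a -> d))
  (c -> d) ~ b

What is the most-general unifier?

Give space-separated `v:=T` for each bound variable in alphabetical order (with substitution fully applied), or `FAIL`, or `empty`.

step 1: unify c ~ ((b -> b) -> (a -> d))  [subst: {-} | 1 pending]
  bind c := ((b -> b) -> (a -> d))
step 2: unify (((b -> b) -> (a -> d)) -> d) ~ b  [subst: {c:=((b -> b) -> (a -> d))} | 0 pending]
  occurs-check fail

Answer: FAIL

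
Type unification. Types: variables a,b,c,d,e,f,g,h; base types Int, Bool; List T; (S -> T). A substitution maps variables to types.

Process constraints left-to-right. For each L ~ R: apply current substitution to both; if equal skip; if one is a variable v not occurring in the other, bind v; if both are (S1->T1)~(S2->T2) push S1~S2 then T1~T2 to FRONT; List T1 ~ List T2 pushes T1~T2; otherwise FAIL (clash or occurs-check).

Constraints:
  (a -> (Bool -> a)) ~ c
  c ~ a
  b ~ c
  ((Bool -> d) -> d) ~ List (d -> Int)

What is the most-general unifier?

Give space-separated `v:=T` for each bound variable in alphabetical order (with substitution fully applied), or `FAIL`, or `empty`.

step 1: unify (a -> (Bool -> a)) ~ c  [subst: {-} | 3 pending]
  bind c := (a -> (Bool -> a))
step 2: unify (a -> (Bool -> a)) ~ a  [subst: {c:=(a -> (Bool -> a))} | 2 pending]
  occurs-check fail

Answer: FAIL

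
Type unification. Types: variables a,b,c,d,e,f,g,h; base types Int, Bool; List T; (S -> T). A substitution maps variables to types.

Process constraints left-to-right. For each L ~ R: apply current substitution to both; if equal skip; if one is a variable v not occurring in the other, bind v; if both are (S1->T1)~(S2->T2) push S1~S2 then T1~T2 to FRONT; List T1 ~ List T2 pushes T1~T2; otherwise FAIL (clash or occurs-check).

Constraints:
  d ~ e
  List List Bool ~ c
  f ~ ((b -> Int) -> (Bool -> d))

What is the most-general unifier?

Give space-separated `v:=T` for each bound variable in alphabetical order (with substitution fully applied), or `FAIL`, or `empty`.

Answer: c:=List List Bool d:=e f:=((b -> Int) -> (Bool -> e))

Derivation:
step 1: unify d ~ e  [subst: {-} | 2 pending]
  bind d := e
step 2: unify List List Bool ~ c  [subst: {d:=e} | 1 pending]
  bind c := List List Bool
step 3: unify f ~ ((b -> Int) -> (Bool -> e))  [subst: {d:=e, c:=List List Bool} | 0 pending]
  bind f := ((b -> Int) -> (Bool -> e))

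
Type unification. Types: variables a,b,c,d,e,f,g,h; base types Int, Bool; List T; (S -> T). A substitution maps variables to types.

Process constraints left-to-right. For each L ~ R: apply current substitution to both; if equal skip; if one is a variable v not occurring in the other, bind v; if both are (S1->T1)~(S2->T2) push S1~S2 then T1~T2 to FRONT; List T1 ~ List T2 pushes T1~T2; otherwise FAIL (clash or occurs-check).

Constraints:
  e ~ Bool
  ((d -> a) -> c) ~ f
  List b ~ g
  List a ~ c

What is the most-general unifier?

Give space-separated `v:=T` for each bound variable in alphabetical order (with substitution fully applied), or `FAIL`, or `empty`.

step 1: unify e ~ Bool  [subst: {-} | 3 pending]
  bind e := Bool
step 2: unify ((d -> a) -> c) ~ f  [subst: {e:=Bool} | 2 pending]
  bind f := ((d -> a) -> c)
step 3: unify List b ~ g  [subst: {e:=Bool, f:=((d -> a) -> c)} | 1 pending]
  bind g := List b
step 4: unify List a ~ c  [subst: {e:=Bool, f:=((d -> a) -> c), g:=List b} | 0 pending]
  bind c := List a

Answer: c:=List a e:=Bool f:=((d -> a) -> List a) g:=List b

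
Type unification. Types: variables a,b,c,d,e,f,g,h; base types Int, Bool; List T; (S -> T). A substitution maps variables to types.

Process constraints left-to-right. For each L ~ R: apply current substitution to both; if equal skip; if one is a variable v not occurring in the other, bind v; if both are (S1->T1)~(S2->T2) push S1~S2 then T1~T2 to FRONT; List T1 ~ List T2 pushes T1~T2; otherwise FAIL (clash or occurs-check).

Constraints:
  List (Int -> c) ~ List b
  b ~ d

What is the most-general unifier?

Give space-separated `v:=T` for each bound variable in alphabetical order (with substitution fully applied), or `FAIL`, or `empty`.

Answer: b:=(Int -> c) d:=(Int -> c)

Derivation:
step 1: unify List (Int -> c) ~ List b  [subst: {-} | 1 pending]
  -> decompose List: push (Int -> c)~b
step 2: unify (Int -> c) ~ b  [subst: {-} | 1 pending]
  bind b := (Int -> c)
step 3: unify (Int -> c) ~ d  [subst: {b:=(Int -> c)} | 0 pending]
  bind d := (Int -> c)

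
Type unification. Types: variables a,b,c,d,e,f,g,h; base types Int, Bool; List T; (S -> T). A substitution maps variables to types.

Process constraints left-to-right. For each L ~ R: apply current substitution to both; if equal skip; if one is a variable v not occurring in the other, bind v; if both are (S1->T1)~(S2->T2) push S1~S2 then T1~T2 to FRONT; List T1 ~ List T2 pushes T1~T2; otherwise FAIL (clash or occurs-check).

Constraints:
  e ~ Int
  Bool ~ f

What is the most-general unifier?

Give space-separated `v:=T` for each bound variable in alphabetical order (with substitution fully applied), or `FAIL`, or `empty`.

Answer: e:=Int f:=Bool

Derivation:
step 1: unify e ~ Int  [subst: {-} | 1 pending]
  bind e := Int
step 2: unify Bool ~ f  [subst: {e:=Int} | 0 pending]
  bind f := Bool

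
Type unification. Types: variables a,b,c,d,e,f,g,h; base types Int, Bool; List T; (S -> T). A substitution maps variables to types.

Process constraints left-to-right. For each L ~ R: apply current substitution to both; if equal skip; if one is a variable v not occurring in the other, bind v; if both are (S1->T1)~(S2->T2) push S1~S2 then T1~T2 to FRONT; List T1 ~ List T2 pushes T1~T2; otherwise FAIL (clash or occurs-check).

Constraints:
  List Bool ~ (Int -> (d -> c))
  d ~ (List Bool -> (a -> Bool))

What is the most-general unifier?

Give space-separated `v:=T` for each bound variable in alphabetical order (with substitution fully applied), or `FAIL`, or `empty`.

Answer: FAIL

Derivation:
step 1: unify List Bool ~ (Int -> (d -> c))  [subst: {-} | 1 pending]
  clash: List Bool vs (Int -> (d -> c))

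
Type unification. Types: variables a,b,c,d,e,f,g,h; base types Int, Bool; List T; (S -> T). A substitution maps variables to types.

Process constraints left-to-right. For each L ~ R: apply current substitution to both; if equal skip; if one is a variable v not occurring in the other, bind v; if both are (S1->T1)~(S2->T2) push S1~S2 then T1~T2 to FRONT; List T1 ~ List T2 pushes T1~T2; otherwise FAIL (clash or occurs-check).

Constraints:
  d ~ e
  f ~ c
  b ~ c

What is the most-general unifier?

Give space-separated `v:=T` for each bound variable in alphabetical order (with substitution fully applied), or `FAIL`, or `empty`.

Answer: b:=c d:=e f:=c

Derivation:
step 1: unify d ~ e  [subst: {-} | 2 pending]
  bind d := e
step 2: unify f ~ c  [subst: {d:=e} | 1 pending]
  bind f := c
step 3: unify b ~ c  [subst: {d:=e, f:=c} | 0 pending]
  bind b := c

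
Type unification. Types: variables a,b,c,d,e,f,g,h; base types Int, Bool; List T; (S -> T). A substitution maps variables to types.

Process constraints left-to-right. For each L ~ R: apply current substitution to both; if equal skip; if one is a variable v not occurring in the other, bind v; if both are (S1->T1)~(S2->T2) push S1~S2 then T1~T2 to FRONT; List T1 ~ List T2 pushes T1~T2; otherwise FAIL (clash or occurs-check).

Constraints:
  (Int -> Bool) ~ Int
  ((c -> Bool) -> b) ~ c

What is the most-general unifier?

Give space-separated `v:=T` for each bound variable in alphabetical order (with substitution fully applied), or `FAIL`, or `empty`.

Answer: FAIL

Derivation:
step 1: unify (Int -> Bool) ~ Int  [subst: {-} | 1 pending]
  clash: (Int -> Bool) vs Int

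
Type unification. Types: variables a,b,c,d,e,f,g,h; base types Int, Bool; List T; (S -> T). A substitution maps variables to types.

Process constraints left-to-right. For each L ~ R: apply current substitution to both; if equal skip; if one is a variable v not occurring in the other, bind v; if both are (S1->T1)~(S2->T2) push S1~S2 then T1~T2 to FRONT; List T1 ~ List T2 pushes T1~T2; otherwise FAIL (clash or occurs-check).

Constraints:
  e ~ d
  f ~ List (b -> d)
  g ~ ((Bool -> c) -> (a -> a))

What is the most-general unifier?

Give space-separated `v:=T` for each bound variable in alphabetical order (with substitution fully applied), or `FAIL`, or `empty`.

Answer: e:=d f:=List (b -> d) g:=((Bool -> c) -> (a -> a))

Derivation:
step 1: unify e ~ d  [subst: {-} | 2 pending]
  bind e := d
step 2: unify f ~ List (b -> d)  [subst: {e:=d} | 1 pending]
  bind f := List (b -> d)
step 3: unify g ~ ((Bool -> c) -> (a -> a))  [subst: {e:=d, f:=List (b -> d)} | 0 pending]
  bind g := ((Bool -> c) -> (a -> a))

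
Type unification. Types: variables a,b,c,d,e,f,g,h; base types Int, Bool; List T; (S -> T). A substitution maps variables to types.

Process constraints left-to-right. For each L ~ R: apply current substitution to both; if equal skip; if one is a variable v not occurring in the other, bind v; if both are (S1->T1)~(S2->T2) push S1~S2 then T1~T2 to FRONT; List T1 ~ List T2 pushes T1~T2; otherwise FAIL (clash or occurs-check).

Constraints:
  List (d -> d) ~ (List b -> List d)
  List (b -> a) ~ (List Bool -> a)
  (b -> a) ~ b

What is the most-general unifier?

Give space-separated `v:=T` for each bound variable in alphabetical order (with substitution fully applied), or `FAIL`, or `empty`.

Answer: FAIL

Derivation:
step 1: unify List (d -> d) ~ (List b -> List d)  [subst: {-} | 2 pending]
  clash: List (d -> d) vs (List b -> List d)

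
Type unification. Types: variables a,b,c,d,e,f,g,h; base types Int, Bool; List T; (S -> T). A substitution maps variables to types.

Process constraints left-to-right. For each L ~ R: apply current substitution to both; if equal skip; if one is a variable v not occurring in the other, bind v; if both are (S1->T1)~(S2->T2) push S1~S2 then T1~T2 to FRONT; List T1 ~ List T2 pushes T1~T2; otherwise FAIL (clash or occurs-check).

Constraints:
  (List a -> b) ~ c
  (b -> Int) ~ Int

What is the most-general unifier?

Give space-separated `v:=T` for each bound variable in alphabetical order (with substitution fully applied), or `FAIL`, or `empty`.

Answer: FAIL

Derivation:
step 1: unify (List a -> b) ~ c  [subst: {-} | 1 pending]
  bind c := (List a -> b)
step 2: unify (b -> Int) ~ Int  [subst: {c:=(List a -> b)} | 0 pending]
  clash: (b -> Int) vs Int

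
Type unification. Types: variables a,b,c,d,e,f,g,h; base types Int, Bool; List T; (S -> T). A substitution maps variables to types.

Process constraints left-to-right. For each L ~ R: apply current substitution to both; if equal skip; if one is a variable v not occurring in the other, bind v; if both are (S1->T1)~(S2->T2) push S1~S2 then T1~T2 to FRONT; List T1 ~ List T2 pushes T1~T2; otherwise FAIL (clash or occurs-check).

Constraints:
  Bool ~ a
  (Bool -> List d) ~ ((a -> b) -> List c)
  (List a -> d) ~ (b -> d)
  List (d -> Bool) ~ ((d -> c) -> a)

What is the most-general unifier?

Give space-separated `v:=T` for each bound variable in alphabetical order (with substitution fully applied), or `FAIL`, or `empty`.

step 1: unify Bool ~ a  [subst: {-} | 3 pending]
  bind a := Bool
step 2: unify (Bool -> List d) ~ ((Bool -> b) -> List c)  [subst: {a:=Bool} | 2 pending]
  -> decompose arrow: push Bool~(Bool -> b), List d~List c
step 3: unify Bool ~ (Bool -> b)  [subst: {a:=Bool} | 3 pending]
  clash: Bool vs (Bool -> b)

Answer: FAIL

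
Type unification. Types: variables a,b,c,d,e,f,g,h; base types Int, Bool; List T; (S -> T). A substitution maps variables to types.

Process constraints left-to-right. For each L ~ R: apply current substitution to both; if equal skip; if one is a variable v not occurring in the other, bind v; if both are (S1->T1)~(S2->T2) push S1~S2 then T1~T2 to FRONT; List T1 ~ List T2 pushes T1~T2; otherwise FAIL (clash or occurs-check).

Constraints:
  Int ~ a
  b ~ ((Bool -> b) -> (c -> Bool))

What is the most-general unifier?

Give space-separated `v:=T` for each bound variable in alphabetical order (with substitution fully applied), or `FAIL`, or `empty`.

step 1: unify Int ~ a  [subst: {-} | 1 pending]
  bind a := Int
step 2: unify b ~ ((Bool -> b) -> (c -> Bool))  [subst: {a:=Int} | 0 pending]
  occurs-check fail: b in ((Bool -> b) -> (c -> Bool))

Answer: FAIL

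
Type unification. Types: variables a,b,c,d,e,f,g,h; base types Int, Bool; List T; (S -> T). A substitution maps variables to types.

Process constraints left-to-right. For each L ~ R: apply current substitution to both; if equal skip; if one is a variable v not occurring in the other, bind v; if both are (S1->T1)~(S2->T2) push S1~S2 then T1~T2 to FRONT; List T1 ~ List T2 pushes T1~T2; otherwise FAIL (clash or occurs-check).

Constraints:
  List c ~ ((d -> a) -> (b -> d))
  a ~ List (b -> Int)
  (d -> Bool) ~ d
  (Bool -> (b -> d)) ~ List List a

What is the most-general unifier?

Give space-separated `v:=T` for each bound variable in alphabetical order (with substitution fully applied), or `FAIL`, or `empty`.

step 1: unify List c ~ ((d -> a) -> (b -> d))  [subst: {-} | 3 pending]
  clash: List c vs ((d -> a) -> (b -> d))

Answer: FAIL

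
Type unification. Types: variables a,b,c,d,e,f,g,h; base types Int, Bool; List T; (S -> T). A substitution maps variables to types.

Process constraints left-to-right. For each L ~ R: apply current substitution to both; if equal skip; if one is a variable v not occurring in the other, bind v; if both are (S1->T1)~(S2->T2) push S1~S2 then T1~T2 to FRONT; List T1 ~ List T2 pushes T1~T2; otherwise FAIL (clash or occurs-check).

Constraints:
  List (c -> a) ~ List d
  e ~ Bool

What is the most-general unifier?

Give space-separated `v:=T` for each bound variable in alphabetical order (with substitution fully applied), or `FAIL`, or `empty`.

Answer: d:=(c -> a) e:=Bool

Derivation:
step 1: unify List (c -> a) ~ List d  [subst: {-} | 1 pending]
  -> decompose List: push (c -> a)~d
step 2: unify (c -> a) ~ d  [subst: {-} | 1 pending]
  bind d := (c -> a)
step 3: unify e ~ Bool  [subst: {d:=(c -> a)} | 0 pending]
  bind e := Bool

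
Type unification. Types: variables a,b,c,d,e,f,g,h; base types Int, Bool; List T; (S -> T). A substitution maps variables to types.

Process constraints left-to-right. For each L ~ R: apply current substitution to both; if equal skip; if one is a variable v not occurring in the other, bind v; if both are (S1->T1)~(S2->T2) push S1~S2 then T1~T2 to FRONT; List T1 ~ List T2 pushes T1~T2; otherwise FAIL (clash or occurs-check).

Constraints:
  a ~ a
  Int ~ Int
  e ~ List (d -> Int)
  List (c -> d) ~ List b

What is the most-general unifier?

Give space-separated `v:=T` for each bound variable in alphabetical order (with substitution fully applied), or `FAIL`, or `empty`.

step 1: unify a ~ a  [subst: {-} | 3 pending]
  -> identical, skip
step 2: unify Int ~ Int  [subst: {-} | 2 pending]
  -> identical, skip
step 3: unify e ~ List (d -> Int)  [subst: {-} | 1 pending]
  bind e := List (d -> Int)
step 4: unify List (c -> d) ~ List b  [subst: {e:=List (d -> Int)} | 0 pending]
  -> decompose List: push (c -> d)~b
step 5: unify (c -> d) ~ b  [subst: {e:=List (d -> Int)} | 0 pending]
  bind b := (c -> d)

Answer: b:=(c -> d) e:=List (d -> Int)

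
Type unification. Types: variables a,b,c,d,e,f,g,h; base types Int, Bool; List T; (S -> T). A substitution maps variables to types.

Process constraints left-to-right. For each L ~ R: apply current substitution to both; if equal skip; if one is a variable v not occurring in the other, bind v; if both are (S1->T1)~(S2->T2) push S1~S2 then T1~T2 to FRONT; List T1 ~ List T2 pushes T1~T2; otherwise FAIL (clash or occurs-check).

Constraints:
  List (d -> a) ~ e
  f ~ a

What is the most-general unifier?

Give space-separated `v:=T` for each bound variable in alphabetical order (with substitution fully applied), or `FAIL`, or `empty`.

Answer: e:=List (d -> a) f:=a

Derivation:
step 1: unify List (d -> a) ~ e  [subst: {-} | 1 pending]
  bind e := List (d -> a)
step 2: unify f ~ a  [subst: {e:=List (d -> a)} | 0 pending]
  bind f := a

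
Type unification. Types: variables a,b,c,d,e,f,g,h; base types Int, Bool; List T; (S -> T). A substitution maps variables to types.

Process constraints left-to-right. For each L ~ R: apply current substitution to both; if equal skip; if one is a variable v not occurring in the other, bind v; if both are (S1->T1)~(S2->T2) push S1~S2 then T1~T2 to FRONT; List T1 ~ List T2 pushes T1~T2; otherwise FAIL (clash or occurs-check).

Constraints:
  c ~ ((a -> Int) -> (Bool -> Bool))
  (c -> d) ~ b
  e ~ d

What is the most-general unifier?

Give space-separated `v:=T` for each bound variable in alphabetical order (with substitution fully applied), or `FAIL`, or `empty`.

step 1: unify c ~ ((a -> Int) -> (Bool -> Bool))  [subst: {-} | 2 pending]
  bind c := ((a -> Int) -> (Bool -> Bool))
step 2: unify (((a -> Int) -> (Bool -> Bool)) -> d) ~ b  [subst: {c:=((a -> Int) -> (Bool -> Bool))} | 1 pending]
  bind b := (((a -> Int) -> (Bool -> Bool)) -> d)
step 3: unify e ~ d  [subst: {c:=((a -> Int) -> (Bool -> Bool)), b:=(((a -> Int) -> (Bool -> Bool)) -> d)} | 0 pending]
  bind e := d

Answer: b:=(((a -> Int) -> (Bool -> Bool)) -> d) c:=((a -> Int) -> (Bool -> Bool)) e:=d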